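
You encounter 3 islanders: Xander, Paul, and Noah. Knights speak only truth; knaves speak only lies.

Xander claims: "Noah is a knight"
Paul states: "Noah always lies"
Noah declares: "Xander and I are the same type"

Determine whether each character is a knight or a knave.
Xander is a knight.
Paul is a knave.
Noah is a knight.

Verification:
- Xander (knight) says "Noah is a knight" - this is TRUE because Noah is a knight.
- Paul (knave) says "Noah always lies" - this is FALSE (a lie) because Noah is a knight.
- Noah (knight) says "Xander and I are the same type" - this is TRUE because Noah is a knight and Xander is a knight.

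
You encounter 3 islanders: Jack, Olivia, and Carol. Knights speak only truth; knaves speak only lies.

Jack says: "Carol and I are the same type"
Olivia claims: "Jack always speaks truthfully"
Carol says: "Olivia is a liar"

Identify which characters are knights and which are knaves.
Jack is a knave.
Olivia is a knave.
Carol is a knight.

Verification:
- Jack (knave) says "Carol and I are the same type" - this is FALSE (a lie) because Jack is a knave and Carol is a knight.
- Olivia (knave) says "Jack always speaks truthfully" - this is FALSE (a lie) because Jack is a knave.
- Carol (knight) says "Olivia is a liar" - this is TRUE because Olivia is a knave.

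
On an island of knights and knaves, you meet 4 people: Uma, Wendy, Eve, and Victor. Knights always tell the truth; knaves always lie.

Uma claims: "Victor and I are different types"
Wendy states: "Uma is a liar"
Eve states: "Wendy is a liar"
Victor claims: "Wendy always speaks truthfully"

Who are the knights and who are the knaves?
Uma is a knight.
Wendy is a knave.
Eve is a knight.
Victor is a knave.

Verification:
- Uma (knight) says "Victor and I are different types" - this is TRUE because Uma is a knight and Victor is a knave.
- Wendy (knave) says "Uma is a liar" - this is FALSE (a lie) because Uma is a knight.
- Eve (knight) says "Wendy is a liar" - this is TRUE because Wendy is a knave.
- Victor (knave) says "Wendy always speaks truthfully" - this is FALSE (a lie) because Wendy is a knave.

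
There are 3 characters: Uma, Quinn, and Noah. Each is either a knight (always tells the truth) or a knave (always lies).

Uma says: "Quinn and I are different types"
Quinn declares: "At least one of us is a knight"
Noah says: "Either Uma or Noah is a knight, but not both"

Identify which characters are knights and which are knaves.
Uma is a knave.
Quinn is a knave.
Noah is a knave.

Verification:
- Uma (knave) says "Quinn and I are different types" - this is FALSE (a lie) because Uma is a knave and Quinn is a knave.
- Quinn (knave) says "At least one of us is a knight" - this is FALSE (a lie) because no one is a knight.
- Noah (knave) says "Either Uma or Noah is a knight, but not both" - this is FALSE (a lie) because Uma is a knave and Noah is a knave.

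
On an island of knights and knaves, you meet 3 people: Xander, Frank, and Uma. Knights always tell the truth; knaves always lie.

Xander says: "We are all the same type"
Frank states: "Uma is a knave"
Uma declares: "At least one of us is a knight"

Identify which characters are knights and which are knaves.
Xander is a knave.
Frank is a knave.
Uma is a knight.

Verification:
- Xander (knave) says "We are all the same type" - this is FALSE (a lie) because Uma is a knight and Xander and Frank are knaves.
- Frank (knave) says "Uma is a knave" - this is FALSE (a lie) because Uma is a knight.
- Uma (knight) says "At least one of us is a knight" - this is TRUE because Uma is a knight.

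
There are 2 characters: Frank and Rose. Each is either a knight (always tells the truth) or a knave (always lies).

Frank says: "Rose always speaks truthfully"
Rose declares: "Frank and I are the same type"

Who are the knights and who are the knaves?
Frank is a knight.
Rose is a knight.

Verification:
- Frank (knight) says "Rose always speaks truthfully" - this is TRUE because Rose is a knight.
- Rose (knight) says "Frank and I are the same type" - this is TRUE because Rose is a knight and Frank is a knight.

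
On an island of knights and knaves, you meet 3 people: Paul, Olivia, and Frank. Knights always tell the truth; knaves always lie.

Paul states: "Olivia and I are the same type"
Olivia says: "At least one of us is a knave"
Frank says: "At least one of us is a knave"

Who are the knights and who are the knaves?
Paul is a knave.
Olivia is a knight.
Frank is a knight.

Verification:
- Paul (knave) says "Olivia and I are the same type" - this is FALSE (a lie) because Paul is a knave and Olivia is a knight.
- Olivia (knight) says "At least one of us is a knave" - this is TRUE because Paul is a knave.
- Frank (knight) says "At least one of us is a knave" - this is TRUE because Paul is a knave.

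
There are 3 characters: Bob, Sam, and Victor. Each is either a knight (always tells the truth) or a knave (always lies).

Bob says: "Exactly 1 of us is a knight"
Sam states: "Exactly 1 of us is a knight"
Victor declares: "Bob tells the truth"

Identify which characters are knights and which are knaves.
Bob is a knave.
Sam is a knave.
Victor is a knave.

Verification:
- Bob (knave) says "Exactly 1 of us is a knight" - this is FALSE (a lie) because there are 0 knights.
- Sam (knave) says "Exactly 1 of us is a knight" - this is FALSE (a lie) because there are 0 knights.
- Victor (knave) says "Bob tells the truth" - this is FALSE (a lie) because Bob is a knave.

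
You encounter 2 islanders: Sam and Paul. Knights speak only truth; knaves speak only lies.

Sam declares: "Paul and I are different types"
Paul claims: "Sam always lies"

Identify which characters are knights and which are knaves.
Sam is a knight.
Paul is a knave.

Verification:
- Sam (knight) says "Paul and I are different types" - this is TRUE because Sam is a knight and Paul is a knave.
- Paul (knave) says "Sam always lies" - this is FALSE (a lie) because Sam is a knight.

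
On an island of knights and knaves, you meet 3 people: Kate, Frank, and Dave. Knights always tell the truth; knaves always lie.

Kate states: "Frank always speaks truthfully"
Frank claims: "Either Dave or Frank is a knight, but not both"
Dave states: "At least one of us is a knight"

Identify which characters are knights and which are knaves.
Kate is a knave.
Frank is a knave.
Dave is a knave.

Verification:
- Kate (knave) says "Frank always speaks truthfully" - this is FALSE (a lie) because Frank is a knave.
- Frank (knave) says "Either Dave or Frank is a knight, but not both" - this is FALSE (a lie) because Dave is a knave and Frank is a knave.
- Dave (knave) says "At least one of us is a knight" - this is FALSE (a lie) because no one is a knight.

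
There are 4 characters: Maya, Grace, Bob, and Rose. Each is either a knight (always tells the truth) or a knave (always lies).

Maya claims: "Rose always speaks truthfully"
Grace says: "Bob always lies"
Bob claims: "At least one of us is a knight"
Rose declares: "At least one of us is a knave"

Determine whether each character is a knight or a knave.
Maya is a knight.
Grace is a knave.
Bob is a knight.
Rose is a knight.

Verification:
- Maya (knight) says "Rose always speaks truthfully" - this is TRUE because Rose is a knight.
- Grace (knave) says "Bob always lies" - this is FALSE (a lie) because Bob is a knight.
- Bob (knight) says "At least one of us is a knight" - this is TRUE because Maya, Bob, and Rose are knights.
- Rose (knight) says "At least one of us is a knave" - this is TRUE because Grace is a knave.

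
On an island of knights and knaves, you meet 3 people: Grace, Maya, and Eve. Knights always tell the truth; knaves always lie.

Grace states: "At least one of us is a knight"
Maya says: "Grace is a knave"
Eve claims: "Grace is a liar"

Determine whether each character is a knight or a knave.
Grace is a knight.
Maya is a knave.
Eve is a knave.

Verification:
- Grace (knight) says "At least one of us is a knight" - this is TRUE because Grace is a knight.
- Maya (knave) says "Grace is a knave" - this is FALSE (a lie) because Grace is a knight.
- Eve (knave) says "Grace is a liar" - this is FALSE (a lie) because Grace is a knight.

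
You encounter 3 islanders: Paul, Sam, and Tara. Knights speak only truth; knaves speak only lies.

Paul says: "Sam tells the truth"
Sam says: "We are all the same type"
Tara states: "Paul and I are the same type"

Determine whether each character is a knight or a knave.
Paul is a knight.
Sam is a knight.
Tara is a knight.

Verification:
- Paul (knight) says "Sam tells the truth" - this is TRUE because Sam is a knight.
- Sam (knight) says "We are all the same type" - this is TRUE because Paul, Sam, and Tara are knights.
- Tara (knight) says "Paul and I are the same type" - this is TRUE because Tara is a knight and Paul is a knight.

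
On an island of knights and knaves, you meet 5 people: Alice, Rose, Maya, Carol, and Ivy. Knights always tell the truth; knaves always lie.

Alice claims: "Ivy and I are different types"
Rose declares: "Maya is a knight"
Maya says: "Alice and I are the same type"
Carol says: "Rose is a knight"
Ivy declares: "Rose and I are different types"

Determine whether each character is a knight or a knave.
Alice is a knight.
Rose is a knave.
Maya is a knave.
Carol is a knave.
Ivy is a knave.

Verification:
- Alice (knight) says "Ivy and I are different types" - this is TRUE because Alice is a knight and Ivy is a knave.
- Rose (knave) says "Maya is a knight" - this is FALSE (a lie) because Maya is a knave.
- Maya (knave) says "Alice and I are the same type" - this is FALSE (a lie) because Maya is a knave and Alice is a knight.
- Carol (knave) says "Rose is a knight" - this is FALSE (a lie) because Rose is a knave.
- Ivy (knave) says "Rose and I are different types" - this is FALSE (a lie) because Ivy is a knave and Rose is a knave.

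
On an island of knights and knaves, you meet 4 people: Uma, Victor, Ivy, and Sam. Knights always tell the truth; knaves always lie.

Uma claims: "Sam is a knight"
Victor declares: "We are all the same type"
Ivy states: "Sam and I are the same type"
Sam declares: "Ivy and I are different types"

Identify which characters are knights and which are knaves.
Uma is a knight.
Victor is a knave.
Ivy is a knave.
Sam is a knight.

Verification:
- Uma (knight) says "Sam is a knight" - this is TRUE because Sam is a knight.
- Victor (knave) says "We are all the same type" - this is FALSE (a lie) because Uma and Sam are knights and Victor and Ivy are knaves.
- Ivy (knave) says "Sam and I are the same type" - this is FALSE (a lie) because Ivy is a knave and Sam is a knight.
- Sam (knight) says "Ivy and I are different types" - this is TRUE because Sam is a knight and Ivy is a knave.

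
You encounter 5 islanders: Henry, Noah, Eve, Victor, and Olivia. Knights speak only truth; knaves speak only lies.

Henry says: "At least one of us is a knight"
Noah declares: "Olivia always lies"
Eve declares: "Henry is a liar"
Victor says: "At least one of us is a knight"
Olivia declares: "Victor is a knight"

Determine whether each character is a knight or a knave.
Henry is a knight.
Noah is a knave.
Eve is a knave.
Victor is a knight.
Olivia is a knight.

Verification:
- Henry (knight) says "At least one of us is a knight" - this is TRUE because Henry, Victor, and Olivia are knights.
- Noah (knave) says "Olivia always lies" - this is FALSE (a lie) because Olivia is a knight.
- Eve (knave) says "Henry is a liar" - this is FALSE (a lie) because Henry is a knight.
- Victor (knight) says "At least one of us is a knight" - this is TRUE because Henry, Victor, and Olivia are knights.
- Olivia (knight) says "Victor is a knight" - this is TRUE because Victor is a knight.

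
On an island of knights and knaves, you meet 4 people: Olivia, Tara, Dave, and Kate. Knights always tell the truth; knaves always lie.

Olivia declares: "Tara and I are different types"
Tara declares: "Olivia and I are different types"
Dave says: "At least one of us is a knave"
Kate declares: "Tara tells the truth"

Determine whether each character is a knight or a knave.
Olivia is a knave.
Tara is a knave.
Dave is a knight.
Kate is a knave.

Verification:
- Olivia (knave) says "Tara and I are different types" - this is FALSE (a lie) because Olivia is a knave and Tara is a knave.
- Tara (knave) says "Olivia and I are different types" - this is FALSE (a lie) because Tara is a knave and Olivia is a knave.
- Dave (knight) says "At least one of us is a knave" - this is TRUE because Olivia, Tara, and Kate are knaves.
- Kate (knave) says "Tara tells the truth" - this is FALSE (a lie) because Tara is a knave.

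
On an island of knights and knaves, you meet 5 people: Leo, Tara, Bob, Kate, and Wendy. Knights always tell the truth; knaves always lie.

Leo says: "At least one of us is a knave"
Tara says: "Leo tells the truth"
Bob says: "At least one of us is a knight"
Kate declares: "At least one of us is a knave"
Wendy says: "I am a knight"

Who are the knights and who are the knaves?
Leo is a knight.
Tara is a knight.
Bob is a knight.
Kate is a knight.
Wendy is a knave.

Verification:
- Leo (knight) says "At least one of us is a knave" - this is TRUE because Wendy is a knave.
- Tara (knight) says "Leo tells the truth" - this is TRUE because Leo is a knight.
- Bob (knight) says "At least one of us is a knight" - this is TRUE because Leo, Tara, Bob, and Kate are knights.
- Kate (knight) says "At least one of us is a knave" - this is TRUE because Wendy is a knave.
- Wendy (knave) says "I am a knight" - this is FALSE (a lie) because Wendy is a knave.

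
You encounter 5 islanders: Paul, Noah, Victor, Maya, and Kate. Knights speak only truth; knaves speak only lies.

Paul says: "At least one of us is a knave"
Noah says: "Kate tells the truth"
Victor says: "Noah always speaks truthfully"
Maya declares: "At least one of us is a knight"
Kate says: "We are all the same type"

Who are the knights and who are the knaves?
Paul is a knight.
Noah is a knave.
Victor is a knave.
Maya is a knight.
Kate is a knave.

Verification:
- Paul (knight) says "At least one of us is a knave" - this is TRUE because Noah, Victor, and Kate are knaves.
- Noah (knave) says "Kate tells the truth" - this is FALSE (a lie) because Kate is a knave.
- Victor (knave) says "Noah always speaks truthfully" - this is FALSE (a lie) because Noah is a knave.
- Maya (knight) says "At least one of us is a knight" - this is TRUE because Paul and Maya are knights.
- Kate (knave) says "We are all the same type" - this is FALSE (a lie) because Paul and Maya are knights and Noah, Victor, and Kate are knaves.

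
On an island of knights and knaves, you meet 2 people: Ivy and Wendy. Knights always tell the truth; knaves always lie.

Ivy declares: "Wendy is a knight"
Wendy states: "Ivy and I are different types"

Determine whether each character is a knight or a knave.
Ivy is a knave.
Wendy is a knave.

Verification:
- Ivy (knave) says "Wendy is a knight" - this is FALSE (a lie) because Wendy is a knave.
- Wendy (knave) says "Ivy and I are different types" - this is FALSE (a lie) because Wendy is a knave and Ivy is a knave.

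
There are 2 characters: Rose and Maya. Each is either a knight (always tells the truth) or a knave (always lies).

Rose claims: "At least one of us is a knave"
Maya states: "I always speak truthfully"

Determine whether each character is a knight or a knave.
Rose is a knight.
Maya is a knave.

Verification:
- Rose (knight) says "At least one of us is a knave" - this is TRUE because Maya is a knave.
- Maya (knave) says "I always speak truthfully" - this is FALSE (a lie) because Maya is a knave.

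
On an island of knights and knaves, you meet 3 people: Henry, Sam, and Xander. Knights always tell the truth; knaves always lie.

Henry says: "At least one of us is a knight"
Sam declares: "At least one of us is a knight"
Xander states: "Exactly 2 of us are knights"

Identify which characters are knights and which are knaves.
Henry is a knave.
Sam is a knave.
Xander is a knave.

Verification:
- Henry (knave) says "At least one of us is a knight" - this is FALSE (a lie) because no one is a knight.
- Sam (knave) says "At least one of us is a knight" - this is FALSE (a lie) because no one is a knight.
- Xander (knave) says "Exactly 2 of us are knights" - this is FALSE (a lie) because there are 0 knights.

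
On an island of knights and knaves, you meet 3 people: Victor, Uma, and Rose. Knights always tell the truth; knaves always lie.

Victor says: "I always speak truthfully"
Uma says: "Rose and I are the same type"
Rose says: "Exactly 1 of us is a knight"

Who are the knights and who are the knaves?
Victor is a knave.
Uma is a knave.
Rose is a knight.

Verification:
- Victor (knave) says "I always speak truthfully" - this is FALSE (a lie) because Victor is a knave.
- Uma (knave) says "Rose and I are the same type" - this is FALSE (a lie) because Uma is a knave and Rose is a knight.
- Rose (knight) says "Exactly 1 of us is a knight" - this is TRUE because there are 1 knights.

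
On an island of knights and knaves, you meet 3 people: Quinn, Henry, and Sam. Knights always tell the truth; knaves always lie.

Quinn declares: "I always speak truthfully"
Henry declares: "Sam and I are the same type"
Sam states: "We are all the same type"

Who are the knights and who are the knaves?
Quinn is a knight.
Henry is a knight.
Sam is a knight.

Verification:
- Quinn (knight) says "I always speak truthfully" - this is TRUE because Quinn is a knight.
- Henry (knight) says "Sam and I are the same type" - this is TRUE because Henry is a knight and Sam is a knight.
- Sam (knight) says "We are all the same type" - this is TRUE because Quinn, Henry, and Sam are knights.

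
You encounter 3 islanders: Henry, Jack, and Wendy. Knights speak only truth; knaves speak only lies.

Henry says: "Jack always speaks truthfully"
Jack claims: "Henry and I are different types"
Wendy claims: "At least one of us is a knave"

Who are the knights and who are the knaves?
Henry is a knave.
Jack is a knave.
Wendy is a knight.

Verification:
- Henry (knave) says "Jack always speaks truthfully" - this is FALSE (a lie) because Jack is a knave.
- Jack (knave) says "Henry and I are different types" - this is FALSE (a lie) because Jack is a knave and Henry is a knave.
- Wendy (knight) says "At least one of us is a knave" - this is TRUE because Henry and Jack are knaves.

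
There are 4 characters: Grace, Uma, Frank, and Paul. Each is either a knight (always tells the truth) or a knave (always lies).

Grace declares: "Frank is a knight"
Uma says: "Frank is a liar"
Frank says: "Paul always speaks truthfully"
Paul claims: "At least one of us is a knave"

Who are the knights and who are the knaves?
Grace is a knight.
Uma is a knave.
Frank is a knight.
Paul is a knight.

Verification:
- Grace (knight) says "Frank is a knight" - this is TRUE because Frank is a knight.
- Uma (knave) says "Frank is a liar" - this is FALSE (a lie) because Frank is a knight.
- Frank (knight) says "Paul always speaks truthfully" - this is TRUE because Paul is a knight.
- Paul (knight) says "At least one of us is a knave" - this is TRUE because Uma is a knave.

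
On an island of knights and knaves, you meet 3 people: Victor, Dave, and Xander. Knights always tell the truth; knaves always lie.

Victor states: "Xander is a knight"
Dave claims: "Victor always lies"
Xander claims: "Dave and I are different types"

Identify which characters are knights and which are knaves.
Victor is a knight.
Dave is a knave.
Xander is a knight.

Verification:
- Victor (knight) says "Xander is a knight" - this is TRUE because Xander is a knight.
- Dave (knave) says "Victor always lies" - this is FALSE (a lie) because Victor is a knight.
- Xander (knight) says "Dave and I are different types" - this is TRUE because Xander is a knight and Dave is a knave.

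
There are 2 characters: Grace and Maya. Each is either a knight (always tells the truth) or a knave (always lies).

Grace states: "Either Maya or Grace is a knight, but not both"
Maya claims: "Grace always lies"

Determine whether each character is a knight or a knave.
Grace is a knight.
Maya is a knave.

Verification:
- Grace (knight) says "Either Maya or Grace is a knight, but not both" - this is TRUE because Maya is a knave and Grace is a knight.
- Maya (knave) says "Grace always lies" - this is FALSE (a lie) because Grace is a knight.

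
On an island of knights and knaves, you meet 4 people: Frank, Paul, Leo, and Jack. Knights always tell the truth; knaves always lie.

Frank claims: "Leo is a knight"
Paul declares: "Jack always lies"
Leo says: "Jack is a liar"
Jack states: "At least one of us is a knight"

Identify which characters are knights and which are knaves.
Frank is a knave.
Paul is a knave.
Leo is a knave.
Jack is a knight.

Verification:
- Frank (knave) says "Leo is a knight" - this is FALSE (a lie) because Leo is a knave.
- Paul (knave) says "Jack always lies" - this is FALSE (a lie) because Jack is a knight.
- Leo (knave) says "Jack is a liar" - this is FALSE (a lie) because Jack is a knight.
- Jack (knight) says "At least one of us is a knight" - this is TRUE because Jack is a knight.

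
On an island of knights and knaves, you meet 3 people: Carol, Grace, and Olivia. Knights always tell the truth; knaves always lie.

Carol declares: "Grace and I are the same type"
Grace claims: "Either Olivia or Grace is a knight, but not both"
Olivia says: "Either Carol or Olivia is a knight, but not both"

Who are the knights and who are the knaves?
Carol is a knave.
Grace is a knight.
Olivia is a knave.

Verification:
- Carol (knave) says "Grace and I are the same type" - this is FALSE (a lie) because Carol is a knave and Grace is a knight.
- Grace (knight) says "Either Olivia or Grace is a knight, but not both" - this is TRUE because Olivia is a knave and Grace is a knight.
- Olivia (knave) says "Either Carol or Olivia is a knight, but not both" - this is FALSE (a lie) because Carol is a knave and Olivia is a knave.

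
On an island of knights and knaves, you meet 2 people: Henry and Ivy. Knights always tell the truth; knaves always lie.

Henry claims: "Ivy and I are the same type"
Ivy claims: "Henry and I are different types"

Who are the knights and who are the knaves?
Henry is a knave.
Ivy is a knight.

Verification:
- Henry (knave) says "Ivy and I are the same type" - this is FALSE (a lie) because Henry is a knave and Ivy is a knight.
- Ivy (knight) says "Henry and I are different types" - this is TRUE because Ivy is a knight and Henry is a knave.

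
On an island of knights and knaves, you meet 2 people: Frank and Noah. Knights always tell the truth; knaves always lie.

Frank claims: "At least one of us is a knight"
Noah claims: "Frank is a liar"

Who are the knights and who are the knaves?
Frank is a knight.
Noah is a knave.

Verification:
- Frank (knight) says "At least one of us is a knight" - this is TRUE because Frank is a knight.
- Noah (knave) says "Frank is a liar" - this is FALSE (a lie) because Frank is a knight.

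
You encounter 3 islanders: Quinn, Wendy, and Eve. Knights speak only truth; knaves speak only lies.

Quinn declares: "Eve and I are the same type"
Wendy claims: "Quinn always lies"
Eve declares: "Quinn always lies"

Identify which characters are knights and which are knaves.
Quinn is a knave.
Wendy is a knight.
Eve is a knight.

Verification:
- Quinn (knave) says "Eve and I are the same type" - this is FALSE (a lie) because Quinn is a knave and Eve is a knight.
- Wendy (knight) says "Quinn always lies" - this is TRUE because Quinn is a knave.
- Eve (knight) says "Quinn always lies" - this is TRUE because Quinn is a knave.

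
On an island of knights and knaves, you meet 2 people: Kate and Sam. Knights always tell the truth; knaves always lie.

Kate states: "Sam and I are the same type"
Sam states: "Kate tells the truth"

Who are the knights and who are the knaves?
Kate is a knight.
Sam is a knight.

Verification:
- Kate (knight) says "Sam and I are the same type" - this is TRUE because Kate is a knight and Sam is a knight.
- Sam (knight) says "Kate tells the truth" - this is TRUE because Kate is a knight.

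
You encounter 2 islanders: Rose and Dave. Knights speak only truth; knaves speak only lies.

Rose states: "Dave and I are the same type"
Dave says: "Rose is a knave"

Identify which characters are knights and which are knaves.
Rose is a knave.
Dave is a knight.

Verification:
- Rose (knave) says "Dave and I are the same type" - this is FALSE (a lie) because Rose is a knave and Dave is a knight.
- Dave (knight) says "Rose is a knave" - this is TRUE because Rose is a knave.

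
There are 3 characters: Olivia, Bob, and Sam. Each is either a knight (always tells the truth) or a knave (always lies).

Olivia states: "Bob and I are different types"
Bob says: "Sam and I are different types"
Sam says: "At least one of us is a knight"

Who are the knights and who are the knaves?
Olivia is a knave.
Bob is a knave.
Sam is a knave.

Verification:
- Olivia (knave) says "Bob and I are different types" - this is FALSE (a lie) because Olivia is a knave and Bob is a knave.
- Bob (knave) says "Sam and I are different types" - this is FALSE (a lie) because Bob is a knave and Sam is a knave.
- Sam (knave) says "At least one of us is a knight" - this is FALSE (a lie) because no one is a knight.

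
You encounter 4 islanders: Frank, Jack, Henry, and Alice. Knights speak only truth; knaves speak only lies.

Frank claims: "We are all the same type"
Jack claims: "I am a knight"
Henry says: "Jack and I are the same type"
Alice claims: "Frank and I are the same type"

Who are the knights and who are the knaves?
Frank is a knight.
Jack is a knight.
Henry is a knight.
Alice is a knight.

Verification:
- Frank (knight) says "We are all the same type" - this is TRUE because Frank, Jack, Henry, and Alice are knights.
- Jack (knight) says "I am a knight" - this is TRUE because Jack is a knight.
- Henry (knight) says "Jack and I are the same type" - this is TRUE because Henry is a knight and Jack is a knight.
- Alice (knight) says "Frank and I are the same type" - this is TRUE because Alice is a knight and Frank is a knight.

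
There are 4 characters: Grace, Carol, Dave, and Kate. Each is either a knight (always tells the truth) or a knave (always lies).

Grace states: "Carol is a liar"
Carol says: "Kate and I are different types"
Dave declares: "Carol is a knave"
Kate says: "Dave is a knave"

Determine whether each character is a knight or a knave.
Grace is a knight.
Carol is a knave.
Dave is a knight.
Kate is a knave.

Verification:
- Grace (knight) says "Carol is a liar" - this is TRUE because Carol is a knave.
- Carol (knave) says "Kate and I are different types" - this is FALSE (a lie) because Carol is a knave and Kate is a knave.
- Dave (knight) says "Carol is a knave" - this is TRUE because Carol is a knave.
- Kate (knave) says "Dave is a knave" - this is FALSE (a lie) because Dave is a knight.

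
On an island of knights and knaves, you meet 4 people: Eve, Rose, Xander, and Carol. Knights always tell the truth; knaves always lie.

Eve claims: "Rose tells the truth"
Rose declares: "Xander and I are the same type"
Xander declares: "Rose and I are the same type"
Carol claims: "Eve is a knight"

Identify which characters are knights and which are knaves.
Eve is a knight.
Rose is a knight.
Xander is a knight.
Carol is a knight.

Verification:
- Eve (knight) says "Rose tells the truth" - this is TRUE because Rose is a knight.
- Rose (knight) says "Xander and I are the same type" - this is TRUE because Rose is a knight and Xander is a knight.
- Xander (knight) says "Rose and I are the same type" - this is TRUE because Xander is a knight and Rose is a knight.
- Carol (knight) says "Eve is a knight" - this is TRUE because Eve is a knight.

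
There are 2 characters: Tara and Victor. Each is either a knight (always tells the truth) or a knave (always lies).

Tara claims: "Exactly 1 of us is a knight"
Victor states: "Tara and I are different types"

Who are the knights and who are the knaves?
Tara is a knave.
Victor is a knave.

Verification:
- Tara (knave) says "Exactly 1 of us is a knight" - this is FALSE (a lie) because there are 0 knights.
- Victor (knave) says "Tara and I are different types" - this is FALSE (a lie) because Victor is a knave and Tara is a knave.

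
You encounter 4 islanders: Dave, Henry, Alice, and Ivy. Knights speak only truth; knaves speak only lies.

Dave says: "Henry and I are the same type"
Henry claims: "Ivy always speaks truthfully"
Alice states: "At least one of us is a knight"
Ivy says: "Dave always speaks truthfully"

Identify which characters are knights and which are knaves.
Dave is a knight.
Henry is a knight.
Alice is a knight.
Ivy is a knight.

Verification:
- Dave (knight) says "Henry and I are the same type" - this is TRUE because Dave is a knight and Henry is a knight.
- Henry (knight) says "Ivy always speaks truthfully" - this is TRUE because Ivy is a knight.
- Alice (knight) says "At least one of us is a knight" - this is TRUE because Dave, Henry, Alice, and Ivy are knights.
- Ivy (knight) says "Dave always speaks truthfully" - this is TRUE because Dave is a knight.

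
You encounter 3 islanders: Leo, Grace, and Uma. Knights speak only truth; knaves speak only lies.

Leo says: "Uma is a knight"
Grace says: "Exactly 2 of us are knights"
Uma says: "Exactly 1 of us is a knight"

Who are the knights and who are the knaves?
Leo is a knave.
Grace is a knave.
Uma is a knave.

Verification:
- Leo (knave) says "Uma is a knight" - this is FALSE (a lie) because Uma is a knave.
- Grace (knave) says "Exactly 2 of us are knights" - this is FALSE (a lie) because there are 0 knights.
- Uma (knave) says "Exactly 1 of us is a knight" - this is FALSE (a lie) because there are 0 knights.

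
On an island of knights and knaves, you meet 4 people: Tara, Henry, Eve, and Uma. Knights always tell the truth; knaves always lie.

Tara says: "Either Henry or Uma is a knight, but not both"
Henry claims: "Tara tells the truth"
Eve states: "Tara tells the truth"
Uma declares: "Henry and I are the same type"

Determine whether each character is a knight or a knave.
Tara is a knight.
Henry is a knight.
Eve is a knight.
Uma is a knave.

Verification:
- Tara (knight) says "Either Henry or Uma is a knight, but not both" - this is TRUE because Henry is a knight and Uma is a knave.
- Henry (knight) says "Tara tells the truth" - this is TRUE because Tara is a knight.
- Eve (knight) says "Tara tells the truth" - this is TRUE because Tara is a knight.
- Uma (knave) says "Henry and I are the same type" - this is FALSE (a lie) because Uma is a knave and Henry is a knight.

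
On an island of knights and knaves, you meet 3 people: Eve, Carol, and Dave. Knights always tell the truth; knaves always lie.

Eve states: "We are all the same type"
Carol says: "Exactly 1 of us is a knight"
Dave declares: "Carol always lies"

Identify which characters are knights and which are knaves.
Eve is a knave.
Carol is a knight.
Dave is a knave.

Verification:
- Eve (knave) says "We are all the same type" - this is FALSE (a lie) because Carol is a knight and Eve and Dave are knaves.
- Carol (knight) says "Exactly 1 of us is a knight" - this is TRUE because there are 1 knights.
- Dave (knave) says "Carol always lies" - this is FALSE (a lie) because Carol is a knight.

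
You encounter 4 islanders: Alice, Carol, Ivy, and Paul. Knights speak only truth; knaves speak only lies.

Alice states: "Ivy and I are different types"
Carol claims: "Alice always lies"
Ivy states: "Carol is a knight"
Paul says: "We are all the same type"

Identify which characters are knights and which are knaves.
Alice is a knight.
Carol is a knave.
Ivy is a knave.
Paul is a knave.

Verification:
- Alice (knight) says "Ivy and I are different types" - this is TRUE because Alice is a knight and Ivy is a knave.
- Carol (knave) says "Alice always lies" - this is FALSE (a lie) because Alice is a knight.
- Ivy (knave) says "Carol is a knight" - this is FALSE (a lie) because Carol is a knave.
- Paul (knave) says "We are all the same type" - this is FALSE (a lie) because Alice is a knight and Carol, Ivy, and Paul are knaves.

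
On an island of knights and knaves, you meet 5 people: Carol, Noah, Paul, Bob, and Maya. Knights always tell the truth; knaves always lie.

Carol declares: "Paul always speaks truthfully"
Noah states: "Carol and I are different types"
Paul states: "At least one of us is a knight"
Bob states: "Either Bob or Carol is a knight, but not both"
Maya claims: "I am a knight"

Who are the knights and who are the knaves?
Carol is a knave.
Noah is a knave.
Paul is a knave.
Bob is a knave.
Maya is a knave.

Verification:
- Carol (knave) says "Paul always speaks truthfully" - this is FALSE (a lie) because Paul is a knave.
- Noah (knave) says "Carol and I are different types" - this is FALSE (a lie) because Noah is a knave and Carol is a knave.
- Paul (knave) says "At least one of us is a knight" - this is FALSE (a lie) because no one is a knight.
- Bob (knave) says "Either Bob or Carol is a knight, but not both" - this is FALSE (a lie) because Bob is a knave and Carol is a knave.
- Maya (knave) says "I am a knight" - this is FALSE (a lie) because Maya is a knave.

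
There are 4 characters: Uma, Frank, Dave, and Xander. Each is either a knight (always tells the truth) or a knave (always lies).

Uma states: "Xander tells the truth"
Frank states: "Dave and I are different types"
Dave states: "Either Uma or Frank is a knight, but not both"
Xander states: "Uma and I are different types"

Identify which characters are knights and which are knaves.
Uma is a knave.
Frank is a knave.
Dave is a knave.
Xander is a knave.

Verification:
- Uma (knave) says "Xander tells the truth" - this is FALSE (a lie) because Xander is a knave.
- Frank (knave) says "Dave and I are different types" - this is FALSE (a lie) because Frank is a knave and Dave is a knave.
- Dave (knave) says "Either Uma or Frank is a knight, but not both" - this is FALSE (a lie) because Uma is a knave and Frank is a knave.
- Xander (knave) says "Uma and I are different types" - this is FALSE (a lie) because Xander is a knave and Uma is a knave.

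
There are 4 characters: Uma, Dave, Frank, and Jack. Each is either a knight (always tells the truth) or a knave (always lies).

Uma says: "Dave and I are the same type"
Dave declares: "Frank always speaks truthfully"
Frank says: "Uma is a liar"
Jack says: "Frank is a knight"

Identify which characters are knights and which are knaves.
Uma is a knave.
Dave is a knight.
Frank is a knight.
Jack is a knight.

Verification:
- Uma (knave) says "Dave and I are the same type" - this is FALSE (a lie) because Uma is a knave and Dave is a knight.
- Dave (knight) says "Frank always speaks truthfully" - this is TRUE because Frank is a knight.
- Frank (knight) says "Uma is a liar" - this is TRUE because Uma is a knave.
- Jack (knight) says "Frank is a knight" - this is TRUE because Frank is a knight.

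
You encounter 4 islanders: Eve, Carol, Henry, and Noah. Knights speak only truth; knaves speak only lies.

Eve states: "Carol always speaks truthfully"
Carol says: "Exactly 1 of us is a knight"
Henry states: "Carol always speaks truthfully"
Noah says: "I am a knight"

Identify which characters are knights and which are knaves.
Eve is a knave.
Carol is a knave.
Henry is a knave.
Noah is a knave.

Verification:
- Eve (knave) says "Carol always speaks truthfully" - this is FALSE (a lie) because Carol is a knave.
- Carol (knave) says "Exactly 1 of us is a knight" - this is FALSE (a lie) because there are 0 knights.
- Henry (knave) says "Carol always speaks truthfully" - this is FALSE (a lie) because Carol is a knave.
- Noah (knave) says "I am a knight" - this is FALSE (a lie) because Noah is a knave.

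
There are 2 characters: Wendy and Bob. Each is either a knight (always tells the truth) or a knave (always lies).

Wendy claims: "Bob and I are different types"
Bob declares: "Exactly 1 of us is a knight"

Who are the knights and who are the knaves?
Wendy is a knave.
Bob is a knave.

Verification:
- Wendy (knave) says "Bob and I are different types" - this is FALSE (a lie) because Wendy is a knave and Bob is a knave.
- Bob (knave) says "Exactly 1 of us is a knight" - this is FALSE (a lie) because there are 0 knights.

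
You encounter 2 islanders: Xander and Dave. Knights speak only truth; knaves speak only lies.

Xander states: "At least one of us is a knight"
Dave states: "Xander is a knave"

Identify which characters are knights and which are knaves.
Xander is a knight.
Dave is a knave.

Verification:
- Xander (knight) says "At least one of us is a knight" - this is TRUE because Xander is a knight.
- Dave (knave) says "Xander is a knave" - this is FALSE (a lie) because Xander is a knight.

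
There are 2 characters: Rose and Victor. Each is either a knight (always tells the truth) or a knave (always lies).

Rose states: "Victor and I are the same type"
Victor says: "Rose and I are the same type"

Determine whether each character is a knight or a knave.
Rose is a knight.
Victor is a knight.

Verification:
- Rose (knight) says "Victor and I are the same type" - this is TRUE because Rose is a knight and Victor is a knight.
- Victor (knight) says "Rose and I are the same type" - this is TRUE because Victor is a knight and Rose is a knight.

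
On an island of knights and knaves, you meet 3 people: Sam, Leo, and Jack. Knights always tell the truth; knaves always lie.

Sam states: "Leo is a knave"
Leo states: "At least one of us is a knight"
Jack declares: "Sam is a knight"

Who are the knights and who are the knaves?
Sam is a knave.
Leo is a knight.
Jack is a knave.

Verification:
- Sam (knave) says "Leo is a knave" - this is FALSE (a lie) because Leo is a knight.
- Leo (knight) says "At least one of us is a knight" - this is TRUE because Leo is a knight.
- Jack (knave) says "Sam is a knight" - this is FALSE (a lie) because Sam is a knave.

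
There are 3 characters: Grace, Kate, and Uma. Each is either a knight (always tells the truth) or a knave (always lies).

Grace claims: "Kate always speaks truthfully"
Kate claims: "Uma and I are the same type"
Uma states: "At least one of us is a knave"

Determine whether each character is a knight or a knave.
Grace is a knave.
Kate is a knave.
Uma is a knight.

Verification:
- Grace (knave) says "Kate always speaks truthfully" - this is FALSE (a lie) because Kate is a knave.
- Kate (knave) says "Uma and I are the same type" - this is FALSE (a lie) because Kate is a knave and Uma is a knight.
- Uma (knight) says "At least one of us is a knave" - this is TRUE because Grace and Kate are knaves.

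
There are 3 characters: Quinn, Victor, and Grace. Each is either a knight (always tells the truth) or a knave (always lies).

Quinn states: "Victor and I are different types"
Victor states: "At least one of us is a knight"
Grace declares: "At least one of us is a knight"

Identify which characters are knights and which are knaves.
Quinn is a knave.
Victor is a knave.
Grace is a knave.

Verification:
- Quinn (knave) says "Victor and I are different types" - this is FALSE (a lie) because Quinn is a knave and Victor is a knave.
- Victor (knave) says "At least one of us is a knight" - this is FALSE (a lie) because no one is a knight.
- Grace (knave) says "At least one of us is a knight" - this is FALSE (a lie) because no one is a knight.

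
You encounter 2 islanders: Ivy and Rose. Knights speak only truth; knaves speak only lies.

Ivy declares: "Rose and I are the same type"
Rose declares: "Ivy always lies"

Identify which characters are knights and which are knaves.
Ivy is a knave.
Rose is a knight.

Verification:
- Ivy (knave) says "Rose and I are the same type" - this is FALSE (a lie) because Ivy is a knave and Rose is a knight.
- Rose (knight) says "Ivy always lies" - this is TRUE because Ivy is a knave.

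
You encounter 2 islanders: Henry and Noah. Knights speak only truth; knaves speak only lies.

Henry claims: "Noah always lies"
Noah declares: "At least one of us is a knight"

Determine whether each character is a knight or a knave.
Henry is a knave.
Noah is a knight.

Verification:
- Henry (knave) says "Noah always lies" - this is FALSE (a lie) because Noah is a knight.
- Noah (knight) says "At least one of us is a knight" - this is TRUE because Noah is a knight.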